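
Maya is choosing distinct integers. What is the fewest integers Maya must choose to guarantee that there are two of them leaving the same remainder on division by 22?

Pigeonhole: the 22 residue classes mod 22 are the pigeonholes.
With 22 integers one could put 1 in each residue class and have no class reach 2.
The 23rd integer pushes some class to 2, so 22·1 + 1 = 23.

23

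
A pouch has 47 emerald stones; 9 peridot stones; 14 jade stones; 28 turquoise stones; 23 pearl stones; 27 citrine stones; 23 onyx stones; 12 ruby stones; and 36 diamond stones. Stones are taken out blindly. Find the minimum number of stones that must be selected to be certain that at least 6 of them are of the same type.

The 9 types are the holes; the stones drawn are the pigeons.
To avoid 6 of any one type, the worst case takes at most 5 of each type.
That gives 5 + 5 + 5 + 5 + 5 + 5 + 5 + 5 + 5 = 45 stones with no type reaching 6.
The next stone forces some type to 6, so 45 + 1 = 46.

46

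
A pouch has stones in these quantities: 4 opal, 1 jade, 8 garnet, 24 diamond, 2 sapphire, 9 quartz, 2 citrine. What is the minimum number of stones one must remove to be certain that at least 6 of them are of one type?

An adversary could hand out at most 5 stones per type (4 types run out sooner): 4 + 1 + 5 + 5 + 2 + 5 + 2 = 24 stones and still no type has 6.
By the pigeonhole principle, one more stone lands in a type already at 5, so 25 draws are enough and 24 are not.

25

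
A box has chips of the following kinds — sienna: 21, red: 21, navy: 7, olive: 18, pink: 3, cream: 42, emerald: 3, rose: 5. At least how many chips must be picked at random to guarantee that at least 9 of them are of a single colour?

An adversary could hand out at most 8 chips per colour (4 colours run out sooner): 8 + 8 + 7 + 8 + 3 + 8 + 3 + 5 = 50 chips and still no colour has 9.
One more chip lands in a colour already at 8, so 51 draws are enough and 50 are not.

51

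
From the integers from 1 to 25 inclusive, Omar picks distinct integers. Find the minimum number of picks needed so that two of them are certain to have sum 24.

Two chosen integers sum to 24 exactly when both halves of some pair {x, 24−x} with 1 ≤ x ≤ 24−x ≤ 23 are chosen — 11 such pairs.
The remaining 3 elements (those with no distinct partner in range) can never complete a 24-sum, so the worst case takes all of them and one from each pair: 3 + 11 = 14.
Pigeonhole: the 15th integer has to be the second member of some pair, so 14 + 1 = 15.

15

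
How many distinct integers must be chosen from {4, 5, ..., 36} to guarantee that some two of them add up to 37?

19

Group the elements by complementary pair {x, 37−x}: {4,33}, {5,32}, {6,31}, …, giving 15 two-element pairs and 3 integers whose partner 37−x falls outside [4,36].
Pigeonhole: treating each of those 18 groups as a pigeonhole, one can pick one integer per group — 18 integers — with no two summing to 37.
The 19th integer lands in an occupied pair, forcing a sum of 37.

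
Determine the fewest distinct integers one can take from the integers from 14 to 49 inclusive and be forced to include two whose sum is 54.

Group the elements by complementary pair {x, 54−x}: {14,40}, {15,39}, {16,38}, …, giving 13 two-element pairs; the single value 27 (it cannot pair with itself since the integers are distinct); and 9 integers whose partner 54−x falls outside [14,49].
Treating each of those 23 groups as a pigeonhole, one can pick one integer per group — 23 integers — with no two summing to 54.
The 24th integer lands in an occupied pair, forcing a sum of 54.

24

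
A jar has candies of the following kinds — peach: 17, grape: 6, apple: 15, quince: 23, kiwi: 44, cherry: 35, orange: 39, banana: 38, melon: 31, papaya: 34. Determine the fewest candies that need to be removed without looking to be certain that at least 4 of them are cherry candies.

In the worst case for collecting cherry candies, every non-cherry candy comes out first.
There are 17 + 6 + 15 + 23 + 44 + 39 + 38 + 31 + 34 = 247 non-cherry candies altogether.
After those, each further candy must be cherry, so 247 + 4 = 251 draws guarantee 4 cherry candies.

251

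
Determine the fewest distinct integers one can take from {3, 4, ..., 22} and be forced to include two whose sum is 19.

14

Group the elements by complementary pair {x, 19−x}: {3,16}, {4,15}, {5,14}, …, giving 7 two-element pairs and 6 integers whose partner 19−x falls outside [3,22].
By the pigeonhole principle, treating each of those 13 groups as a pigeonhole, one can pick one integer per group — 13 integers — with no two summing to 19.
The 14th integer lands in an occupied pair, forcing a sum of 19.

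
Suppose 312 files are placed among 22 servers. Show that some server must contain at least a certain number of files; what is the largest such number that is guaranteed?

The 22 servers are the holes and the 312 files are the pigeons.
If every server held at most 14 files, the total would be at most 22 × 14 = 308, which is less than 312.
So some server holds at least ⌈312/22⌉ = 15 files.

15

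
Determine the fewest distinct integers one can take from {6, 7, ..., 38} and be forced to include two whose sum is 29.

Two chosen integers sum to 29 exactly when both halves of some pair {x, 29−x} with 6 ≤ x ≤ 29−x ≤ 23 are chosen — 9 such pairs.
The remaining 15 elements (those with no distinct partner in range) can never complete a 29-sum, so the worst case takes all of them and one from each pair: 15 + 9 = 24.
The 25th integer has to be the second member of some pair, so 24 + 1 = 25.

25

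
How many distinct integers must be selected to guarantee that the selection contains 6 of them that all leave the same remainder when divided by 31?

By the pigeonhole principle, the 31 residue classes mod 31 are the pigeonholes.
With 155 integers one could put 5 in each residue class and have no class reach 6.
The 156th integer pushes some class to 6, so 31·5 + 1 = 156.

156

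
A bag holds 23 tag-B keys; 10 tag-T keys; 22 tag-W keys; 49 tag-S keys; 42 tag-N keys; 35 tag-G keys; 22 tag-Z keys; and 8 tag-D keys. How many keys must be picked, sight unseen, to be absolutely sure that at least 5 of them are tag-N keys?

174

In the worst case for collecting tag-N keys, every non-tag-N key comes out first.
There are 23 + 10 + 22 + 49 + 35 + 22 + 8 = 169 non-tag-N keys altogether.
After those, each further key must be tag-N, so 169 + 5 = 174 draws guarantee 5 tag-N keys.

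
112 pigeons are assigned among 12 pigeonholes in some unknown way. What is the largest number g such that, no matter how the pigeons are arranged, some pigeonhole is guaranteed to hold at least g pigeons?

10

By the pigeonhole principle, the 12 pigeonholes are the holes and the 112 pigeons are the pigeons.
If every pigeonhole held at most 9 pigeons, the total would be at most 12 × 9 = 108, which is less than 112.
So some pigeonhole holds at least ⌈112/12⌉ = 10 pigeons.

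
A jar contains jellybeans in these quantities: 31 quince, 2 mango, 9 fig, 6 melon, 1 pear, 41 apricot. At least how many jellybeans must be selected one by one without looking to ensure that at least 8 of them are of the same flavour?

31

By the pigeonhole principle, put each drawn jellybean into a box by flavour. The largest draw with every box below 8 takes min(count, 7) from each flavour; flavours with fewer than 7 contribute all they have.
Σ min(cᵢ, 7) = 7 + 2 + 7 + 6 + 1 + 7 = 30.
Draw number 30 + 1 = 31 must push one box to 8.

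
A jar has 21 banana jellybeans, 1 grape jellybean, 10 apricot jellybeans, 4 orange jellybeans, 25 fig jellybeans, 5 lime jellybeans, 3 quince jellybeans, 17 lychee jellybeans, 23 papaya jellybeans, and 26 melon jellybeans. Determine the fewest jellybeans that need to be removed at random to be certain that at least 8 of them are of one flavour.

56

By pigeonhole, put each drawn jellybean into a box by flavour. The largest draw with every box below 8 takes min(count, 7) from each flavour; flavours with fewer than 7 contribute all they have.
Σ min(cᵢ, 7) = 7 + 1 + 7 + 4 + 7 + 5 + 3 + 7 + 7 + 7 = 55.
Draw number 55 + 1 = 56 must push one box to 8.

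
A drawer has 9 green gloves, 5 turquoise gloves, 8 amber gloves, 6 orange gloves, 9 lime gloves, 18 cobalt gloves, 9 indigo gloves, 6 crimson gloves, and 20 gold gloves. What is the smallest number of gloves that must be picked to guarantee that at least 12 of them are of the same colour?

Pigeonhole: put each drawn glove into a box by colour. The largest draw with every box below 12 takes min(count, 11) from each colour; colours with fewer than 11 contribute all they have.
Σ min(cᵢ, 11) = 9 + 5 + 8 + 6 + 9 + 11 + 9 + 6 + 11 = 74.
Draw number 74 + 1 = 75 must push one box to 12.

75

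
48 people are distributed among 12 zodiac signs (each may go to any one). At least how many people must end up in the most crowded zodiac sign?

4

The 12 zodiac signs are the holes and the 48 people are the pigeons.
If every zodiac sign held at most 3 people, the total would be at most 12 × 3 = 36, which is less than 48.
So some zodiac sign holds at least ⌈48/12⌉ = 4 people.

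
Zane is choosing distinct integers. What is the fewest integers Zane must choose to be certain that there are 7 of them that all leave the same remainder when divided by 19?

115

The 19 residue classes mod 19 are the pigeonholes.
With 114 integers one could put 6 in each residue class and have no class reach 7.
The 115th integer pushes some class to 7, so 19·6 + 1 = 115.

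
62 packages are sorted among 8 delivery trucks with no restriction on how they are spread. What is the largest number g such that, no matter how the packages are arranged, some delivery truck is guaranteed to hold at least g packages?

By pigeonhole, the 8 delivery trucks are the holes and the 62 packages are the pigeons.
If every delivery truck held at most 7 packages, the total would be at most 8 × 7 = 56, which is less than 62.
So some delivery truck holds at least ⌈62/8⌉ = 8 packages.

8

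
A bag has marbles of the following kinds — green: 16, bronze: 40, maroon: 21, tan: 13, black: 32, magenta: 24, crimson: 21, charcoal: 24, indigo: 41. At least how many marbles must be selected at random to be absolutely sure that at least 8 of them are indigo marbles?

In the worst case for collecting indigo marbles, every non-indigo marble comes out first.
There are 16 + 40 + 21 + 13 + 32 + 24 + 21 + 24 = 191 non-indigo marbles altogether.
After those, each further marble must be indigo, so 191 + 8 = 199 draws guarantee 8 indigo marbles.

199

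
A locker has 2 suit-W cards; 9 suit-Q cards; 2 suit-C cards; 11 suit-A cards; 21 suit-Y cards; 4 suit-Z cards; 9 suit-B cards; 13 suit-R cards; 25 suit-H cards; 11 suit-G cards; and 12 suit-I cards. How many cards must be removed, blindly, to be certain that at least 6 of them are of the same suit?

An adversary could hand out at most 5 cards per suit (suit-W, suit-C, suit-Z run out sooner): 2 + 5 + 2 + 5 + 5 + 4 + 5 + 5 + 5 + 5 + 5 = 48 cards and still no suit has 6.
Pigeonhole: one more card lands in a suit already at 5, so 49 draws are enough and 48 are not.

49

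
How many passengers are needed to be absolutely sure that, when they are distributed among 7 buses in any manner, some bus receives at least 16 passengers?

106

With 105 passengers one could put exactly 15 in each of the 7 buses, and no bus would reach 16.
By pigeonhole, one more passenger must land in a bus that already has 15, giving it 16.
So 7 × 15 + 1 = 106 passengers are required.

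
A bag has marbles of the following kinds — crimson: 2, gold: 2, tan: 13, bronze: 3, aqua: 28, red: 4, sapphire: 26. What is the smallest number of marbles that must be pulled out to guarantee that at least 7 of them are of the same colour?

30

An adversary could hand out at most 6 marbles per colour (4 colours run out sooner): 2 + 2 + 6 + 3 + 6 + 4 + 6 = 29 marbles and still no colour has 7.
One more marble lands in a colour already at 6, so 30 draws are enough and 29 are not.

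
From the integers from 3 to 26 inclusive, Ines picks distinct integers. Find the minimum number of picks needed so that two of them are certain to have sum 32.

A set avoiding the sum 32 can contain at most one of each pair {x, 32−x}, plus the 4 elements whose complement lies outside the range or equal to its own complement.
The integers 3, …, 16 (14 of them) are such a set: any two sum to at least 3+4 = 7 and at most 15+16 = 31 < 32.
By pigeonhole, any 15th integer completes one of the 10 pairs, so 15 choices force a sum of 32.

15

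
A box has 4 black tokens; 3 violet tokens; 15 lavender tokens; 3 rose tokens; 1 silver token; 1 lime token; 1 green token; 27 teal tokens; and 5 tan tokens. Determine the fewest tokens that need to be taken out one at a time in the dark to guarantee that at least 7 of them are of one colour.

31

The 9 colours are the holes; the tokens drawn are the pigeons.
To avoid 7 of any one colour, the worst case takes at most 6 of each colour, or every token of a colour that has fewer than 6.
That gives 4 + 3 + 6 + 3 + 1 + 1 + 1 + 6 + 5 = 30 tokens with no colour reaching 7.
The next token forces some colour to 7, so 30 + 1 = 31.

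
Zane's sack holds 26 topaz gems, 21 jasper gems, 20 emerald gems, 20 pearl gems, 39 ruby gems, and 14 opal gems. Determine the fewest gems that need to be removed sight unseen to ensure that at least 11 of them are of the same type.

61

Pigeonhole: put each drawn gem into a box by type. The largest draw with every box below 11 takes min(count, 10) from each type.
Σ min(cᵢ, 10) = 10 + 10 + 10 + 10 + 10 + 10 = 60.
Draw number 60 + 1 = 61 must push one box to 11.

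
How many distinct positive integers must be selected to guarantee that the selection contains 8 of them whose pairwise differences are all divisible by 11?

Integers whose pairwise differences are multiples of 11 are exactly those sharing a remainder mod 11. By the pigeonhole principle, the 11 residue classes mod 11 are the pigeonholes.
With 77 integers one could put 7 in each residue class and have no class reach 8.
The 78th integer pushes some class to 8, so 11·7 + 1 = 78.

78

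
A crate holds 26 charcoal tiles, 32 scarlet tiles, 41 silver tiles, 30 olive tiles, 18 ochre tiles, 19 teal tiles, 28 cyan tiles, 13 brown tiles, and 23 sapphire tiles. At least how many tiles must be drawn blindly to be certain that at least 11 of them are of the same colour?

The 9 colours are the holes; the tiles drawn are the pigeons.
To avoid 11 of any one colour, the worst case takes at most 10 of each colour.
That gives 10 + 10 + 10 + 10 + 10 + 10 + 10 + 10 + 10 = 90 tiles with no colour reaching 11.
The next tile forces some colour to 11, so 90 + 1 = 91.

91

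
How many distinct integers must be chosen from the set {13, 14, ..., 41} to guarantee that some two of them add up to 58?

18

Group the elements by complementary pair {x, 58−x}: {17,41}, {18,40}, {19,39}, …, giving 12 two-element pairs, the single value 29 (it cannot pair with itself since the integers are distinct), and 4 integers whose partner 58−x falls outside [13,41].
Treating each of those 17 groups as a pigeonhole, one can pick one integer per group — 17 integers — with no two summing to 58.
The 18th integer lands in an occupied pair, forcing a sum of 58.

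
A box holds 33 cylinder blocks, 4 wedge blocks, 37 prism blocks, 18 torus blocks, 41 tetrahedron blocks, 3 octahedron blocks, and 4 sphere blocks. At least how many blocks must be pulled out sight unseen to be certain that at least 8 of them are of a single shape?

40

An adversary could hand out at most 7 blocks per shape (wedge, octahedron, sphere run out sooner): 7 + 4 + 7 + 7 + 7 + 3 + 4 = 39 blocks and still no shape has 8.
Pigeonhole: one more block lands in a shape already at 7, so 40 draws are enough and 39 are not.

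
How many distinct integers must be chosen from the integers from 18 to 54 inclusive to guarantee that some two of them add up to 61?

25

Two chosen integers sum to 61 exactly when both halves of some pair {x, 61−x} with 18 ≤ x ≤ 61−x ≤ 43 are chosen — 13 such pairs.
The remaining 11 elements (those with no distinct partner in range) can never complete a 61-sum, so the worst case takes all of them and one from each pair: 11 + 13 = 24.
By pigeonhole, the 25th integer has to be the second member of some pair, so 24 + 1 = 25.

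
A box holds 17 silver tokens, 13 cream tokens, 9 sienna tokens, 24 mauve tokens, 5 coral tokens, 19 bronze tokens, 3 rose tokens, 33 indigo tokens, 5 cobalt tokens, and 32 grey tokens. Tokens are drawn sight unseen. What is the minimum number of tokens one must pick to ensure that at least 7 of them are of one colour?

By the pigeonhole principle, put each drawn token into a box by colour. The largest draw with every box below 7 takes min(count, 6) from each colour; colours with fewer than 6 contribute all they have.
Σ min(cᵢ, 6) = 6 + 6 + 6 + 6 + 5 + 6 + 3 + 6 + 5 + 6 = 55.
Draw number 55 + 1 = 56 must push one box to 7.

56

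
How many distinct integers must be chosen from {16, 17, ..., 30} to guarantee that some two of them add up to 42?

Two chosen integers sum to 42 exactly when both halves of some pair {x, 42−x} with 16 ≤ x ≤ 42−x ≤ 26 are chosen — 5 such pairs.
The remaining 5 elements (those with no distinct partner in range) can never complete a 42-sum, so the worst case takes all of them and one from each pair: 5 + 5 = 10.
Pigeonhole: the 11th integer has to be the second member of some pair, so 10 + 1 = 11.

11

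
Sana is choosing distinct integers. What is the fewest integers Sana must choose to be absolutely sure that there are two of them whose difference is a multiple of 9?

10

Integers whose pairwise differences are multiples of 9 are exactly those sharing a remainder mod 9. Pigeonhole: the 9 residue classes mod 9 are the pigeonholes.
With 9 integers one could put 1 in each residue class and have no class reach 2.
The 10th integer pushes some class to 2, so 9·1 + 1 = 10.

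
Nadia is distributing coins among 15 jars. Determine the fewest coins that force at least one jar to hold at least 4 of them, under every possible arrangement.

With 45 coins one could put exactly 3 in each of the 15 jars, and no jar would reach 4.
One more coin must land in a jar that already has 3, giving it 4.
So 15 × 3 + 1 = 46 coins are required.

46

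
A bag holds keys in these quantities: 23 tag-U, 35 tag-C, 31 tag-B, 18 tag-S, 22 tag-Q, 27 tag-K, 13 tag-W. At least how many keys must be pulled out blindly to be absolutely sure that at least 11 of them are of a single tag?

An adversary could hand out at most 10 keys per tag: 10 + 10 + 10 + 10 + 10 + 10 + 10 = 70 keys and still no tag has 11.
By the pigeonhole principle, one more key lands in a tag already at 10, so 71 draws are enough and 70 are not.

71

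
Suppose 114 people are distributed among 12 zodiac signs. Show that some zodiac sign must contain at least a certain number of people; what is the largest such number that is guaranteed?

The 12 zodiac signs are the holes and the 114 people are the pigeons.
If every zodiac sign held at most 9 people, the total would be at most 12 × 9 = 108, which is less than 114.
So some zodiac sign holds at least ⌈114/12⌉ = 10 people.

10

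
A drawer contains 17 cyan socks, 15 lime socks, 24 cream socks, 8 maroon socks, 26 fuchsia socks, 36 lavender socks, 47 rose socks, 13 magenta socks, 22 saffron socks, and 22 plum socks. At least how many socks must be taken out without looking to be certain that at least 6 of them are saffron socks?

In the worst case for collecting saffron socks, every non-saffron sock comes out first.
There are 17 + 15 + 24 + 8 + 26 + 36 + 47 + 13 + 22 = 208 non-saffron socks altogether.
After those, each further sock must be saffron, so 208 + 6 = 214 draws guarantee 6 saffron socks.

214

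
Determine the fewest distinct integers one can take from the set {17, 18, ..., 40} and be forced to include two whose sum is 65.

A set avoiding the sum 65 can contain at most one of each pair {x, 65−x}, plus the 8 elements whose complement lies outside the range.
The integers 17, …, 32 (16 of them) are such a set: any two sum to at least 17+18 = 35 and at most 31+32 = 63 < 65.
Pigeonhole: any 17th integer completes one of the 8 pairs, so 17 choices force a sum of 65.

17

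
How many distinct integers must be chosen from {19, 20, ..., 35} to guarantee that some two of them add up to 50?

Two chosen integers sum to 50 exactly when both halves of some pair {x, 50−x} with 19 ≤ x ≤ 50−x ≤ 31 are chosen — 6 such pairs.
The remaining 5 elements (those with no distinct partner in range) can never complete a 50-sum, so the worst case takes all of them and one from each pair: 5 + 6 = 11.
The 12th integer has to be the second member of some pair, so 11 + 1 = 12.

12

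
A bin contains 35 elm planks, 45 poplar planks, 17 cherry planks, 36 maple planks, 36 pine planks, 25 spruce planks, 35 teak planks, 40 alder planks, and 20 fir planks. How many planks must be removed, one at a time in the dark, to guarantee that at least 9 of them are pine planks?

262

In the worst case for collecting pine planks, every non-pine plank comes out first.
There are 35 + 45 + 17 + 36 + 25 + 35 + 40 + 20 = 253 non-pine planks altogether.
After those, each further plank must be pine, so 253 + 9 = 262 draws guarantee 9 pine planks.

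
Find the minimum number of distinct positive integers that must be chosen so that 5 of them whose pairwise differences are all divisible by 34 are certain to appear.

137

Integers whose pairwise differences are multiples of 34 are exactly those sharing a remainder mod 34. The 34 residue classes mod 34 are the pigeonholes.
With 136 integers one could put 4 in each residue class and have no class reach 5.
The 137th integer pushes some class to 5, so 34·4 + 1 = 137.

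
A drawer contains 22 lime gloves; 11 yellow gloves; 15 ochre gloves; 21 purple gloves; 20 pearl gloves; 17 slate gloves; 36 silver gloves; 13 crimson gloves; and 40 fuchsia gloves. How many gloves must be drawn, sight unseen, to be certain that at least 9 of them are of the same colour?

By pigeonhole, the 9 colours are the holes; the gloves drawn are the pigeons.
To avoid 9 of any one colour, the worst case takes at most 8 of each colour.
That gives 8 + 8 + 8 + 8 + 8 + 8 + 8 + 8 + 8 = 72 gloves with no colour reaching 9.
The next glove forces some colour to 9, so 72 + 1 = 73.

73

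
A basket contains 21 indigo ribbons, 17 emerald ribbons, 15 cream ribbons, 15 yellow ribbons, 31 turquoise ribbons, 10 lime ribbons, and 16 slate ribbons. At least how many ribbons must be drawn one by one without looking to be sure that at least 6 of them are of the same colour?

36

Put each drawn ribbon into a box by colour. The largest draw with every box below 6 takes min(count, 5) from each colour.
Σ min(cᵢ, 5) = 5 + 5 + 5 + 5 + 5 + 5 + 5 = 35.
Draw number 35 + 1 = 36 must push one box to 6.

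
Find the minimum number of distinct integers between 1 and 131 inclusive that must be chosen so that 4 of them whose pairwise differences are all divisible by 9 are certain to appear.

28

Integers whose pairwise differences are multiples of 9 are exactly those sharing a remainder mod 9. Pigeonhole: the 9 residue classes mod 9 are the pigeonholes.
With 27 integers one could put 3 in each residue class and have no class reach 4.
The 28th integer pushes some class to 4, so 9·3 + 1 = 28.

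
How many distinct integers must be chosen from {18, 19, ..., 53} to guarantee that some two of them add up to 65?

Group the elements by complementary pair {x, 65−x}: {18,47}, {19,46}, {20,45}, …, giving 15 two-element pairs and 6 integers whose partner 65−x falls outside [18,53].
By the pigeonhole principle, treating each of those 21 groups as a pigeonhole, one can pick one integer per group — 21 integers — with no two summing to 65.
The 22nd integer lands in an occupied pair, forcing a sum of 65.

22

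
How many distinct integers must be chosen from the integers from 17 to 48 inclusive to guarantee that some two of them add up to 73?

A set avoiding the sum 73 can contain at most one of each pair {x, 73−x}, plus the 8 elements whose complement lies outside the range.
The integers 17, …, 36 (20 of them) are such a set: any two sum to at least 17+18 = 35 and at most 35+36 = 71 < 73.
By pigeonhole, any 21st integer completes one of the 12 pairs, so 21 choices force a sum of 73.

21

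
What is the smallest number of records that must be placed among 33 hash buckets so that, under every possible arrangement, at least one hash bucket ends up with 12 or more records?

With 363 records one could put exactly 11 in each of the 33 hash buckets, and no hash bucket would reach 12.
One more record must land in a hash bucket that already has 11, giving it 12.
So 33 × 11 + 1 = 364 records are required.

364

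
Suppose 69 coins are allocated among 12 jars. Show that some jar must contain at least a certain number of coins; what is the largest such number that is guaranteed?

Pigeonhole: the 12 jars are the holes and the 69 coins are the pigeons.
If every jar held at most 5 coins, the total would be at most 12 × 5 = 60, which is less than 69.
So some jar holds at least ⌈69/12⌉ = 6 coins.

6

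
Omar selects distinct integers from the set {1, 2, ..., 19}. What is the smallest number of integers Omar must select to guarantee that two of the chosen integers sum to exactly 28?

Group the elements by complementary pair {x, 28−x}: {9,19}, {10,18}, {11,17}, …, giving 5 two-element pairs, the single value 14 (it cannot pair with itself since the integers are distinct), and 8 integers whose partner 28−x falls outside [1,19].
Treating each of those 14 groups as a pigeonhole, one can pick one integer per group — 14 integers — with no two summing to 28.
The 15th integer lands in an occupied pair, forcing a sum of 28.

15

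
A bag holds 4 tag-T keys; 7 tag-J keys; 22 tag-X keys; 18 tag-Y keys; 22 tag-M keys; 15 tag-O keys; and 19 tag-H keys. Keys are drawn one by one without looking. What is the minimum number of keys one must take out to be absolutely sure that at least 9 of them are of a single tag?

52

Put each drawn key into a box by tag. The largest draw with every box below 9 takes min(count, 8) from each tag; tags with fewer than 8 contribute all they have.
Σ min(cᵢ, 8) = 4 + 7 + 8 + 8 + 8 + 8 + 8 = 51.
Draw number 51 + 1 = 52 must push one box to 9.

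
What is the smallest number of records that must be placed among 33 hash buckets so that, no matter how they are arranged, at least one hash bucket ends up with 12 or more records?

364

With 363 records one could put exactly 11 in each of the 33 hash buckets, and no hash bucket would reach 12.
By pigeonhole, one more record must land in a hash bucket that already has 11, giving it 12.
So 33 × 11 + 1 = 364 records are required.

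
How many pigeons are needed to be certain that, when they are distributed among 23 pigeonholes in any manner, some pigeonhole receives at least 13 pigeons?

277

With 276 pigeons one could put exactly 12 in each of the 23 pigeonholes, and no pigeonhole would reach 13.
One more pigeon must land in a pigeonhole that already has 12, giving it 13.
So 23 × 12 + 1 = 277 pigeons are required.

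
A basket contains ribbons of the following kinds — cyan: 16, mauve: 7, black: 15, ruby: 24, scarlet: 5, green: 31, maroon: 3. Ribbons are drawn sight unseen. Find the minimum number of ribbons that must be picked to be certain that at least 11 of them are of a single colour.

An adversary could hand out at most 10 ribbons per colour (mauve, scarlet, maroon run out sooner): 10 + 7 + 10 + 10 + 5 + 10 + 3 = 55 ribbons and still no colour has 11.
By the pigeonhole principle, one more ribbon lands in a colour already at 10, so 56 draws are enough and 55 are not.

56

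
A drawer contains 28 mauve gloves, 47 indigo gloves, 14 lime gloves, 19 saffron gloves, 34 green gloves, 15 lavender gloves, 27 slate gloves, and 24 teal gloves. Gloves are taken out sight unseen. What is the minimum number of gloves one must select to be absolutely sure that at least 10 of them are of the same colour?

An adversary could hand out at most 9 gloves per colour: 9 + 9 + 9 + 9 + 9 + 9 + 9 + 9 = 72 gloves and still no colour has 10.
By pigeonhole, one more glove lands in a colour already at 9, so 73 draws are enough and 72 are not.

73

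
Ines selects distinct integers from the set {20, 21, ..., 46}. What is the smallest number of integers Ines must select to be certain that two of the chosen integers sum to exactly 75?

19

Two chosen integers sum to 75 exactly when both halves of some pair {x, 75−x} with 29 ≤ x ≤ 75−x ≤ 46 are chosen — 9 such pairs.
The remaining 9 elements (those with no distinct partner in range) can never complete a 75-sum, so the worst case takes all of them and one from each pair: 9 + 9 = 18.
Pigeonhole: the 19th integer has to be the second member of some pair, so 18 + 1 = 19.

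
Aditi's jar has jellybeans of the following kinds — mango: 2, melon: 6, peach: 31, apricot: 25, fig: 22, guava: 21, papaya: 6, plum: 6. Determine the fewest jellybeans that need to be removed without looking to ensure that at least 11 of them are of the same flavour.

61

By the pigeonhole principle, the 8 flavours are the holes; the jellybeans drawn are the pigeons.
To avoid 11 of any one flavour, the worst case takes at most 10 of each flavour, or every jellybean of a flavour that has fewer than 10.
That gives 2 + 6 + 10 + 10 + 10 + 10 + 6 + 6 = 60 jellybeans with no flavour reaching 11.
The next jellybean forces some flavour to 11, so 60 + 1 = 61.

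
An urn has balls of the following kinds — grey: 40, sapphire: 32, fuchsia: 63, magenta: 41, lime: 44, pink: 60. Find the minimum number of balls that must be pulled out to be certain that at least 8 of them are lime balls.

In the worst case for collecting lime balls, every non-lime ball comes out first.
There are 40 + 32 + 63 + 41 + 60 = 236 non-lime balls altogether.
After those, each further ball must be lime, so 236 + 8 = 244 draws guarantee 8 lime balls.

244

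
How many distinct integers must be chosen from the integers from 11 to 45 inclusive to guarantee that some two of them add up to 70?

A set avoiding the sum 70 can contain at most one of each pair {x, 70−x}, plus the 15 elements whose complement lies outside the range or equal to its own complement.
The integers 11, …, 35 (25 of them) are such a set: any two sum to at least 11+12 = 23 and at most 34+35 = 69 < 70.
Any 26th integer completes one of the 10 pairs, so 26 choices force a sum of 70.

26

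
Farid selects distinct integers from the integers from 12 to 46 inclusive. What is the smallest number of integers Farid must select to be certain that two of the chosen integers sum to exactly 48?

Two chosen integers sum to 48 exactly when both halves of some pair {x, 48−x} with 12 ≤ x ≤ 48−x ≤ 36 are chosen — 12 such pairs.
The remaining 11 elements (those with no distinct partner in range) can never complete a 48-sum, so the worst case takes all of them and one from each pair: 11 + 12 = 23.
The 24th integer has to be the second member of some pair, so 23 + 1 = 24.

24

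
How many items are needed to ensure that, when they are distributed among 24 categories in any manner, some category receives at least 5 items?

97

With 96 items one could put exactly 4 in each of the 24 categories, and no category would reach 5.
By the pigeonhole principle, one more item must land in a category that already has 4, giving it 5.
So 24 × 4 + 1 = 97 items are required.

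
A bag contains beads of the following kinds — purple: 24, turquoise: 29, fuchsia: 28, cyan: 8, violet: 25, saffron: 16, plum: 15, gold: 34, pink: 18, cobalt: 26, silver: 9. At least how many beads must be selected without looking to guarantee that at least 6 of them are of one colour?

56

An adversary could hand out at most 5 beads per colour: 5 + 5 + 5 + 5 + 5 + 5 + 5 + 5 + 5 + 5 + 5 = 55 beads and still no colour has 6.
One more bead lands in a colour already at 5, so 56 draws are enough and 55 are not.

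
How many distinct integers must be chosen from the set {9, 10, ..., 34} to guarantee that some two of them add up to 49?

17

Group the elements by complementary pair {x, 49−x}: {15,34}, {16,33}, {17,32}, …, giving 10 two-element pairs and 6 integers whose partner 49−x falls outside [9,34].
Treating each of those 16 groups as a pigeonhole, one can pick one integer per group — 16 integers — with no two summing to 49.
The 17th integer lands in an occupied pair, forcing a sum of 49.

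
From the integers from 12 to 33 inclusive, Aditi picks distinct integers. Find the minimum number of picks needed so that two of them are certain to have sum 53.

Two chosen integers sum to 53 exactly when both halves of some pair {x, 53−x} with 20 ≤ x ≤ 53−x ≤ 33 are chosen — 7 such pairs.
The remaining 8 elements (those with no distinct partner in range) can never complete a 53-sum, so the worst case takes all of them and one from each pair: 8 + 7 = 15.
The 16th integer has to be the second member of some pair, so 15 + 1 = 16.

16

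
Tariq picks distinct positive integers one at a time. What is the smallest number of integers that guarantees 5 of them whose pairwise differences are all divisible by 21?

Integers whose pairwise differences are multiples of 21 are exactly those sharing a remainder mod 21. The 21 residue classes mod 21 are the pigeonholes.
With 84 integers one could put 4 in each residue class and have no class reach 5.
The 85th integer pushes some class to 5, so 21·4 + 1 = 85.

85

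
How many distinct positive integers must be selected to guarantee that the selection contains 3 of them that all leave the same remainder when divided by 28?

57

The 28 residue classes mod 28 are the pigeonholes.
With 56 integers one could put 2 in each residue class and have no class reach 3.
The 57th integer pushes some class to 3, so 28·2 + 1 = 57.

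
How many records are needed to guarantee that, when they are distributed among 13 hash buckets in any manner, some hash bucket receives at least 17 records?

209

With 208 records one could put exactly 16 in each of the 13 hash buckets, and no hash bucket would reach 17.
One more record must land in a hash bucket that already has 16, giving it 17.
So 13 × 16 + 1 = 209 records are required.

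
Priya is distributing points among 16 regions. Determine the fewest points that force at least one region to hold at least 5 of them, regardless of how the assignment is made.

With 64 points one could put exactly 4 in each of the 16 regions, and no region would reach 5.
One more point must land in a region that already has 4, giving it 5.
So 16 × 4 + 1 = 65 points are required.

65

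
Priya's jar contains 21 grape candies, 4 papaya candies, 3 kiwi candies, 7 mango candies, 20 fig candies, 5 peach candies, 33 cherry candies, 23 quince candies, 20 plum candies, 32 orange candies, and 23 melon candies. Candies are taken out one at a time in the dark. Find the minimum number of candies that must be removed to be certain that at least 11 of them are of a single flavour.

Put each drawn candy into a box by flavour. The largest draw with every box below 11 takes min(count, 10) from each flavour; flavours with fewer than 10 contribute all they have.
Σ min(cᵢ, 10) = 10 + 4 + 3 + 7 + 10 + 5 + 10 + 10 + 10 + 10 + 10 = 89.
Draw number 89 + 1 = 90 must push one box to 11.

90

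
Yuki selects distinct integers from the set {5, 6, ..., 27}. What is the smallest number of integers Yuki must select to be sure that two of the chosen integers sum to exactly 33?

A set avoiding the sum 33 can contain at most one of each pair {x, 33−x}, plus the 1 element whose complement lies outside the range.
The integers 5, …, 16 (12 of them) are such a set: any two sum to at least 5+6 = 11 and at most 15+16 = 31 < 33.
By pigeonhole, any 13th integer completes one of the 11 pairs, so 13 choices force a sum of 33.

13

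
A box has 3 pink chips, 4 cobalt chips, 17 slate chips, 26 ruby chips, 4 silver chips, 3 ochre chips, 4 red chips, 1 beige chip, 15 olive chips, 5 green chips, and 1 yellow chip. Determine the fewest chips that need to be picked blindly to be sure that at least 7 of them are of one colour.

An adversary could hand out at most 6 chips per colour (8 colours run out sooner): 3 + 4 + 6 + 6 + 4 + 3 + 4 + 1 + 6 + 5 + 1 = 43 chips and still no colour has 7.
One more chip lands in a colour already at 6, so 44 draws are enough and 43 are not.

44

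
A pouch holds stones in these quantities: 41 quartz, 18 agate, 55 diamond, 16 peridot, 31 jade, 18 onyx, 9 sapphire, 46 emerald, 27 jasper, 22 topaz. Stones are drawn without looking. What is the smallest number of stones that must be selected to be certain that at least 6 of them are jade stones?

In the worst case for collecting jade stones, every non-jade stone comes out first.
There are 41 + 18 + 55 + 16 + 18 + 9 + 46 + 27 + 22 = 252 non-jade stones altogether.
After those, each further stone must be jade, so 252 + 6 = 258 draws guarantee 6 jade stones.

258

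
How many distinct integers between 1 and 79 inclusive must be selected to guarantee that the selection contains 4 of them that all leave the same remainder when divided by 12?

37

By pigeonhole, the 12 residue classes mod 12 are the pigeonholes.
With 36 integers one could put 3 in each residue class and have no class reach 4.
The 37th integer pushes some class to 4, so 12·3 + 1 = 37.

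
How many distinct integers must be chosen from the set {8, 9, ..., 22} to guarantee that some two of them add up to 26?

11

A set avoiding the sum 26 can contain at most one of each pair {x, 26−x}, plus the 5 elements whose complement lies outside the range or equal to its own complement.
The integers 13, …, 22 (10 of them) are such a set: any two sum to at least 13+14 = 27 > 26.
Pigeonhole: any 11th integer completes one of the 5 pairs, so 11 choices force a sum of 26.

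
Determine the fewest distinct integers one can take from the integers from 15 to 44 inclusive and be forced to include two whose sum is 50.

21

Group the elements by complementary pair {x, 50−x}: {15,35}, {16,34}, {17,33}, …, giving 10 two-element pairs, the single value 25 (it cannot pair with itself since the integers are distinct), and 9 integers whose partner 50−x falls outside [15,44].
By the pigeonhole principle, treating each of those 20 groups as a pigeonhole, one can pick one integer per group — 20 integers — with no two summing to 50.
The 21st integer lands in an occupied pair, forcing a sum of 50.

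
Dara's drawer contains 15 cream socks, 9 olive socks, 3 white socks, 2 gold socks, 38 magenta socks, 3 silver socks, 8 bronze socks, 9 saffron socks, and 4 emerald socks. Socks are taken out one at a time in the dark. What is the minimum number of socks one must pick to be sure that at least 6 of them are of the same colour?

An adversary could hand out at most 5 socks per colour (4 colours run out sooner): 5 + 5 + 3 + 2 + 5 + 3 + 5 + 5 + 4 = 37 socks and still no colour has 6.
By pigeonhole, one more sock lands in a colour already at 5, so 38 draws are enough and 37 are not.

38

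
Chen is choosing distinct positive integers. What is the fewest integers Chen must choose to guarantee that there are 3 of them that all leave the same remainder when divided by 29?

By the pigeonhole principle, the 29 residue classes mod 29 are the pigeonholes.
With 58 integers one could put 2 in each residue class and have no class reach 3.
The 59th integer pushes some class to 3, so 29·2 + 1 = 59.

59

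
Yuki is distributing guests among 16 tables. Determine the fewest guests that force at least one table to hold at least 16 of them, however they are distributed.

241

With 240 guests one could put exactly 15 in each of the 16 tables, and no table would reach 16.
One more guest must land in a table that already has 15, giving it 16.
So 16 × 15 + 1 = 241 guests are required.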